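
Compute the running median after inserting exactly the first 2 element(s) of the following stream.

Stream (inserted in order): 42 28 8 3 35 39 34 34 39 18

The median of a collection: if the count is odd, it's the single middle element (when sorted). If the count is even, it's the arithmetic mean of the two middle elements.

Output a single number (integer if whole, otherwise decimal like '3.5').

Step 1: insert 42 -> lo=[42] (size 1, max 42) hi=[] (size 0) -> median=42
Step 2: insert 28 -> lo=[28] (size 1, max 28) hi=[42] (size 1, min 42) -> median=35

Answer: 35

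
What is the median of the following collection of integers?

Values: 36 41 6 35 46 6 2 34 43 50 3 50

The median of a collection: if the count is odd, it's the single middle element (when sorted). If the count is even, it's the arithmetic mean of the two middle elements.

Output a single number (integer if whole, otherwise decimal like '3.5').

Step 1: insert 36 -> lo=[36] (size 1, max 36) hi=[] (size 0) -> median=36
Step 2: insert 41 -> lo=[36] (size 1, max 36) hi=[41] (size 1, min 41) -> median=38.5
Step 3: insert 6 -> lo=[6, 36] (size 2, max 36) hi=[41] (size 1, min 41) -> median=36
Step 4: insert 35 -> lo=[6, 35] (size 2, max 35) hi=[36, 41] (size 2, min 36) -> median=35.5
Step 5: insert 46 -> lo=[6, 35, 36] (size 3, max 36) hi=[41, 46] (size 2, min 41) -> median=36
Step 6: insert 6 -> lo=[6, 6, 35] (size 3, max 35) hi=[36, 41, 46] (size 3, min 36) -> median=35.5
Step 7: insert 2 -> lo=[2, 6, 6, 35] (size 4, max 35) hi=[36, 41, 46] (size 3, min 36) -> median=35
Step 8: insert 34 -> lo=[2, 6, 6, 34] (size 4, max 34) hi=[35, 36, 41, 46] (size 4, min 35) -> median=34.5
Step 9: insert 43 -> lo=[2, 6, 6, 34, 35] (size 5, max 35) hi=[36, 41, 43, 46] (size 4, min 36) -> median=35
Step 10: insert 50 -> lo=[2, 6, 6, 34, 35] (size 5, max 35) hi=[36, 41, 43, 46, 50] (size 5, min 36) -> median=35.5
Step 11: insert 3 -> lo=[2, 3, 6, 6, 34, 35] (size 6, max 35) hi=[36, 41, 43, 46, 50] (size 5, min 36) -> median=35
Step 12: insert 50 -> lo=[2, 3, 6, 6, 34, 35] (size 6, max 35) hi=[36, 41, 43, 46, 50, 50] (size 6, min 36) -> median=35.5

Answer: 35.5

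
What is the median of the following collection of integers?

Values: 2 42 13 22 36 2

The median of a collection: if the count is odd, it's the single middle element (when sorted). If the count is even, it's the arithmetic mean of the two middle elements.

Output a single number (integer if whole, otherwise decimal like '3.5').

Step 1: insert 2 -> lo=[2] (size 1, max 2) hi=[] (size 0) -> median=2
Step 2: insert 42 -> lo=[2] (size 1, max 2) hi=[42] (size 1, min 42) -> median=22
Step 3: insert 13 -> lo=[2, 13] (size 2, max 13) hi=[42] (size 1, min 42) -> median=13
Step 4: insert 22 -> lo=[2, 13] (size 2, max 13) hi=[22, 42] (size 2, min 22) -> median=17.5
Step 5: insert 36 -> lo=[2, 13, 22] (size 3, max 22) hi=[36, 42] (size 2, min 36) -> median=22
Step 6: insert 2 -> lo=[2, 2, 13] (size 3, max 13) hi=[22, 36, 42] (size 3, min 22) -> median=17.5

Answer: 17.5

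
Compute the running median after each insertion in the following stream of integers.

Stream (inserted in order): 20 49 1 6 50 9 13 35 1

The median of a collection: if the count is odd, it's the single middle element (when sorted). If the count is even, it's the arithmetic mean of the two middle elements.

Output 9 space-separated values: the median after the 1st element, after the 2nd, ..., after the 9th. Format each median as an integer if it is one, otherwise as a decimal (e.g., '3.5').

Answer: 20 34.5 20 13 20 14.5 13 16.5 13

Derivation:
Step 1: insert 20 -> lo=[20] (size 1, max 20) hi=[] (size 0) -> median=20
Step 2: insert 49 -> lo=[20] (size 1, max 20) hi=[49] (size 1, min 49) -> median=34.5
Step 3: insert 1 -> lo=[1, 20] (size 2, max 20) hi=[49] (size 1, min 49) -> median=20
Step 4: insert 6 -> lo=[1, 6] (size 2, max 6) hi=[20, 49] (size 2, min 20) -> median=13
Step 5: insert 50 -> lo=[1, 6, 20] (size 3, max 20) hi=[49, 50] (size 2, min 49) -> median=20
Step 6: insert 9 -> lo=[1, 6, 9] (size 3, max 9) hi=[20, 49, 50] (size 3, min 20) -> median=14.5
Step 7: insert 13 -> lo=[1, 6, 9, 13] (size 4, max 13) hi=[20, 49, 50] (size 3, min 20) -> median=13
Step 8: insert 35 -> lo=[1, 6, 9, 13] (size 4, max 13) hi=[20, 35, 49, 50] (size 4, min 20) -> median=16.5
Step 9: insert 1 -> lo=[1, 1, 6, 9, 13] (size 5, max 13) hi=[20, 35, 49, 50] (size 4, min 20) -> median=13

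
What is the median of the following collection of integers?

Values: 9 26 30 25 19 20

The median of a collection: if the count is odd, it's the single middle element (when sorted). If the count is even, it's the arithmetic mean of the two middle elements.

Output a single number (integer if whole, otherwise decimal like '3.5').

Step 1: insert 9 -> lo=[9] (size 1, max 9) hi=[] (size 0) -> median=9
Step 2: insert 26 -> lo=[9] (size 1, max 9) hi=[26] (size 1, min 26) -> median=17.5
Step 3: insert 30 -> lo=[9, 26] (size 2, max 26) hi=[30] (size 1, min 30) -> median=26
Step 4: insert 25 -> lo=[9, 25] (size 2, max 25) hi=[26, 30] (size 2, min 26) -> median=25.5
Step 5: insert 19 -> lo=[9, 19, 25] (size 3, max 25) hi=[26, 30] (size 2, min 26) -> median=25
Step 6: insert 20 -> lo=[9, 19, 20] (size 3, max 20) hi=[25, 26, 30] (size 3, min 25) -> median=22.5

Answer: 22.5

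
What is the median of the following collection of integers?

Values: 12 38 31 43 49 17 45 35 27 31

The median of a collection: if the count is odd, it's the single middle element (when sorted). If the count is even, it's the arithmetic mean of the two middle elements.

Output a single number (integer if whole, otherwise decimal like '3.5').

Answer: 33

Derivation:
Step 1: insert 12 -> lo=[12] (size 1, max 12) hi=[] (size 0) -> median=12
Step 2: insert 38 -> lo=[12] (size 1, max 12) hi=[38] (size 1, min 38) -> median=25
Step 3: insert 31 -> lo=[12, 31] (size 2, max 31) hi=[38] (size 1, min 38) -> median=31
Step 4: insert 43 -> lo=[12, 31] (size 2, max 31) hi=[38, 43] (size 2, min 38) -> median=34.5
Step 5: insert 49 -> lo=[12, 31, 38] (size 3, max 38) hi=[43, 49] (size 2, min 43) -> median=38
Step 6: insert 17 -> lo=[12, 17, 31] (size 3, max 31) hi=[38, 43, 49] (size 3, min 38) -> median=34.5
Step 7: insert 45 -> lo=[12, 17, 31, 38] (size 4, max 38) hi=[43, 45, 49] (size 3, min 43) -> median=38
Step 8: insert 35 -> lo=[12, 17, 31, 35] (size 4, max 35) hi=[38, 43, 45, 49] (size 4, min 38) -> median=36.5
Step 9: insert 27 -> lo=[12, 17, 27, 31, 35] (size 5, max 35) hi=[38, 43, 45, 49] (size 4, min 38) -> median=35
Step 10: insert 31 -> lo=[12, 17, 27, 31, 31] (size 5, max 31) hi=[35, 38, 43, 45, 49] (size 5, min 35) -> median=33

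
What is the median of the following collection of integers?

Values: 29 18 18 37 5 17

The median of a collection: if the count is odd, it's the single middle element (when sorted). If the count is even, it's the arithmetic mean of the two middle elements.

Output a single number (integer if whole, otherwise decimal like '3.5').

Answer: 18

Derivation:
Step 1: insert 29 -> lo=[29] (size 1, max 29) hi=[] (size 0) -> median=29
Step 2: insert 18 -> lo=[18] (size 1, max 18) hi=[29] (size 1, min 29) -> median=23.5
Step 3: insert 18 -> lo=[18, 18] (size 2, max 18) hi=[29] (size 1, min 29) -> median=18
Step 4: insert 37 -> lo=[18, 18] (size 2, max 18) hi=[29, 37] (size 2, min 29) -> median=23.5
Step 5: insert 5 -> lo=[5, 18, 18] (size 3, max 18) hi=[29, 37] (size 2, min 29) -> median=18
Step 6: insert 17 -> lo=[5, 17, 18] (size 3, max 18) hi=[18, 29, 37] (size 3, min 18) -> median=18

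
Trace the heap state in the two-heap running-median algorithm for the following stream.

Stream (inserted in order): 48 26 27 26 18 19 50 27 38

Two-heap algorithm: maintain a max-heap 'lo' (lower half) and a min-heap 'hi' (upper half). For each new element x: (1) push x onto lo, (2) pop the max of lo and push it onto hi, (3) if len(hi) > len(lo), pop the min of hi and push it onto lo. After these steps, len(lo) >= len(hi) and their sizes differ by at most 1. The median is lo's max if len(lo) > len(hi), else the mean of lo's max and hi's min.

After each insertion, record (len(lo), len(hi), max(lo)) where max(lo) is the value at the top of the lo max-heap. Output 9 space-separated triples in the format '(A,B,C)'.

Step 1: insert 48 -> lo=[48] hi=[] -> (len(lo)=1, len(hi)=0, max(lo)=48)
Step 2: insert 26 -> lo=[26] hi=[48] -> (len(lo)=1, len(hi)=1, max(lo)=26)
Step 3: insert 27 -> lo=[26, 27] hi=[48] -> (len(lo)=2, len(hi)=1, max(lo)=27)
Step 4: insert 26 -> lo=[26, 26] hi=[27, 48] -> (len(lo)=2, len(hi)=2, max(lo)=26)
Step 5: insert 18 -> lo=[18, 26, 26] hi=[27, 48] -> (len(lo)=3, len(hi)=2, max(lo)=26)
Step 6: insert 19 -> lo=[18, 19, 26] hi=[26, 27, 48] -> (len(lo)=3, len(hi)=3, max(lo)=26)
Step 7: insert 50 -> lo=[18, 19, 26, 26] hi=[27, 48, 50] -> (len(lo)=4, len(hi)=3, max(lo)=26)
Step 8: insert 27 -> lo=[18, 19, 26, 26] hi=[27, 27, 48, 50] -> (len(lo)=4, len(hi)=4, max(lo)=26)
Step 9: insert 38 -> lo=[18, 19, 26, 26, 27] hi=[27, 38, 48, 50] -> (len(lo)=5, len(hi)=4, max(lo)=27)

Answer: (1,0,48) (1,1,26) (2,1,27) (2,2,26) (3,2,26) (3,3,26) (4,3,26) (4,4,26) (5,4,27)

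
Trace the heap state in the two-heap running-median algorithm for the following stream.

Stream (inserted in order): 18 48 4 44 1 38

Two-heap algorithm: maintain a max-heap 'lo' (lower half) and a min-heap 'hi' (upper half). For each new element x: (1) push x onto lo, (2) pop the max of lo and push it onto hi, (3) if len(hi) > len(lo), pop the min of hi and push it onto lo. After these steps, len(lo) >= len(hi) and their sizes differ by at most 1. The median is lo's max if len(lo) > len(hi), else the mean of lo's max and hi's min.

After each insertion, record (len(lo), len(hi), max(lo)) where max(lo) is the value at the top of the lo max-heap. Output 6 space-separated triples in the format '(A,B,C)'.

Step 1: insert 18 -> lo=[18] hi=[] -> (len(lo)=1, len(hi)=0, max(lo)=18)
Step 2: insert 48 -> lo=[18] hi=[48] -> (len(lo)=1, len(hi)=1, max(lo)=18)
Step 3: insert 4 -> lo=[4, 18] hi=[48] -> (len(lo)=2, len(hi)=1, max(lo)=18)
Step 4: insert 44 -> lo=[4, 18] hi=[44, 48] -> (len(lo)=2, len(hi)=2, max(lo)=18)
Step 5: insert 1 -> lo=[1, 4, 18] hi=[44, 48] -> (len(lo)=3, len(hi)=2, max(lo)=18)
Step 6: insert 38 -> lo=[1, 4, 18] hi=[38, 44, 48] -> (len(lo)=3, len(hi)=3, max(lo)=18)

Answer: (1,0,18) (1,1,18) (2,1,18) (2,2,18) (3,2,18) (3,3,18)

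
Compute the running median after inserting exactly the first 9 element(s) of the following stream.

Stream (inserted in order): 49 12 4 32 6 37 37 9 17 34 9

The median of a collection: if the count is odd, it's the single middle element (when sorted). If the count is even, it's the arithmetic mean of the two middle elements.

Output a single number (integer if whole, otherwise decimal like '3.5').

Step 1: insert 49 -> lo=[49] (size 1, max 49) hi=[] (size 0) -> median=49
Step 2: insert 12 -> lo=[12] (size 1, max 12) hi=[49] (size 1, min 49) -> median=30.5
Step 3: insert 4 -> lo=[4, 12] (size 2, max 12) hi=[49] (size 1, min 49) -> median=12
Step 4: insert 32 -> lo=[4, 12] (size 2, max 12) hi=[32, 49] (size 2, min 32) -> median=22
Step 5: insert 6 -> lo=[4, 6, 12] (size 3, max 12) hi=[32, 49] (size 2, min 32) -> median=12
Step 6: insert 37 -> lo=[4, 6, 12] (size 3, max 12) hi=[32, 37, 49] (size 3, min 32) -> median=22
Step 7: insert 37 -> lo=[4, 6, 12, 32] (size 4, max 32) hi=[37, 37, 49] (size 3, min 37) -> median=32
Step 8: insert 9 -> lo=[4, 6, 9, 12] (size 4, max 12) hi=[32, 37, 37, 49] (size 4, min 32) -> median=22
Step 9: insert 17 -> lo=[4, 6, 9, 12, 17] (size 5, max 17) hi=[32, 37, 37, 49] (size 4, min 32) -> median=17

Answer: 17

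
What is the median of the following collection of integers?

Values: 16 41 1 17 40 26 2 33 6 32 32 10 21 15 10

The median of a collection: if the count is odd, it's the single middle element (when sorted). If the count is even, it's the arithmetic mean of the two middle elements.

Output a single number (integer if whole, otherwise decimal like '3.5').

Answer: 17

Derivation:
Step 1: insert 16 -> lo=[16] (size 1, max 16) hi=[] (size 0) -> median=16
Step 2: insert 41 -> lo=[16] (size 1, max 16) hi=[41] (size 1, min 41) -> median=28.5
Step 3: insert 1 -> lo=[1, 16] (size 2, max 16) hi=[41] (size 1, min 41) -> median=16
Step 4: insert 17 -> lo=[1, 16] (size 2, max 16) hi=[17, 41] (size 2, min 17) -> median=16.5
Step 5: insert 40 -> lo=[1, 16, 17] (size 3, max 17) hi=[40, 41] (size 2, min 40) -> median=17
Step 6: insert 26 -> lo=[1, 16, 17] (size 3, max 17) hi=[26, 40, 41] (size 3, min 26) -> median=21.5
Step 7: insert 2 -> lo=[1, 2, 16, 17] (size 4, max 17) hi=[26, 40, 41] (size 3, min 26) -> median=17
Step 8: insert 33 -> lo=[1, 2, 16, 17] (size 4, max 17) hi=[26, 33, 40, 41] (size 4, min 26) -> median=21.5
Step 9: insert 6 -> lo=[1, 2, 6, 16, 17] (size 5, max 17) hi=[26, 33, 40, 41] (size 4, min 26) -> median=17
Step 10: insert 32 -> lo=[1, 2, 6, 16, 17] (size 5, max 17) hi=[26, 32, 33, 40, 41] (size 5, min 26) -> median=21.5
Step 11: insert 32 -> lo=[1, 2, 6, 16, 17, 26] (size 6, max 26) hi=[32, 32, 33, 40, 41] (size 5, min 32) -> median=26
Step 12: insert 10 -> lo=[1, 2, 6, 10, 16, 17] (size 6, max 17) hi=[26, 32, 32, 33, 40, 41] (size 6, min 26) -> median=21.5
Step 13: insert 21 -> lo=[1, 2, 6, 10, 16, 17, 21] (size 7, max 21) hi=[26, 32, 32, 33, 40, 41] (size 6, min 26) -> median=21
Step 14: insert 15 -> lo=[1, 2, 6, 10, 15, 16, 17] (size 7, max 17) hi=[21, 26, 32, 32, 33, 40, 41] (size 7, min 21) -> median=19
Step 15: insert 10 -> lo=[1, 2, 6, 10, 10, 15, 16, 17] (size 8, max 17) hi=[21, 26, 32, 32, 33, 40, 41] (size 7, min 21) -> median=17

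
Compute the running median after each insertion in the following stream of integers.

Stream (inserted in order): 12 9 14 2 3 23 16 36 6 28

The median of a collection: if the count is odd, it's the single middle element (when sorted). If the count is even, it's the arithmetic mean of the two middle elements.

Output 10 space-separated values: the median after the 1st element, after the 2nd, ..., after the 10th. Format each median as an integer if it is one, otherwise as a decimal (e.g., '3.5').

Step 1: insert 12 -> lo=[12] (size 1, max 12) hi=[] (size 0) -> median=12
Step 2: insert 9 -> lo=[9] (size 1, max 9) hi=[12] (size 1, min 12) -> median=10.5
Step 3: insert 14 -> lo=[9, 12] (size 2, max 12) hi=[14] (size 1, min 14) -> median=12
Step 4: insert 2 -> lo=[2, 9] (size 2, max 9) hi=[12, 14] (size 2, min 12) -> median=10.5
Step 5: insert 3 -> lo=[2, 3, 9] (size 3, max 9) hi=[12, 14] (size 2, min 12) -> median=9
Step 6: insert 23 -> lo=[2, 3, 9] (size 3, max 9) hi=[12, 14, 23] (size 3, min 12) -> median=10.5
Step 7: insert 16 -> lo=[2, 3, 9, 12] (size 4, max 12) hi=[14, 16, 23] (size 3, min 14) -> median=12
Step 8: insert 36 -> lo=[2, 3, 9, 12] (size 4, max 12) hi=[14, 16, 23, 36] (size 4, min 14) -> median=13
Step 9: insert 6 -> lo=[2, 3, 6, 9, 12] (size 5, max 12) hi=[14, 16, 23, 36] (size 4, min 14) -> median=12
Step 10: insert 28 -> lo=[2, 3, 6, 9, 12] (size 5, max 12) hi=[14, 16, 23, 28, 36] (size 5, min 14) -> median=13

Answer: 12 10.5 12 10.5 9 10.5 12 13 12 13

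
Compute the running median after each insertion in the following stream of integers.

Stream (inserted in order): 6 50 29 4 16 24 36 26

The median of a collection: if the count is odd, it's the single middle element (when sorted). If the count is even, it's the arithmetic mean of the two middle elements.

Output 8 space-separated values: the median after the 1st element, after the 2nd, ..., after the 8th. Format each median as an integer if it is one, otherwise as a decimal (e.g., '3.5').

Answer: 6 28 29 17.5 16 20 24 25

Derivation:
Step 1: insert 6 -> lo=[6] (size 1, max 6) hi=[] (size 0) -> median=6
Step 2: insert 50 -> lo=[6] (size 1, max 6) hi=[50] (size 1, min 50) -> median=28
Step 3: insert 29 -> lo=[6, 29] (size 2, max 29) hi=[50] (size 1, min 50) -> median=29
Step 4: insert 4 -> lo=[4, 6] (size 2, max 6) hi=[29, 50] (size 2, min 29) -> median=17.5
Step 5: insert 16 -> lo=[4, 6, 16] (size 3, max 16) hi=[29, 50] (size 2, min 29) -> median=16
Step 6: insert 24 -> lo=[4, 6, 16] (size 3, max 16) hi=[24, 29, 50] (size 3, min 24) -> median=20
Step 7: insert 36 -> lo=[4, 6, 16, 24] (size 4, max 24) hi=[29, 36, 50] (size 3, min 29) -> median=24
Step 8: insert 26 -> lo=[4, 6, 16, 24] (size 4, max 24) hi=[26, 29, 36, 50] (size 4, min 26) -> median=25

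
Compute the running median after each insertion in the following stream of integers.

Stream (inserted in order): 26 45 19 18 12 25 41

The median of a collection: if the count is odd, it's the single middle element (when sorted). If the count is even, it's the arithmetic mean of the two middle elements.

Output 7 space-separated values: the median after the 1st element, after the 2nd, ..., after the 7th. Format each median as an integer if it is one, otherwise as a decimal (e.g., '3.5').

Answer: 26 35.5 26 22.5 19 22 25

Derivation:
Step 1: insert 26 -> lo=[26] (size 1, max 26) hi=[] (size 0) -> median=26
Step 2: insert 45 -> lo=[26] (size 1, max 26) hi=[45] (size 1, min 45) -> median=35.5
Step 3: insert 19 -> lo=[19, 26] (size 2, max 26) hi=[45] (size 1, min 45) -> median=26
Step 4: insert 18 -> lo=[18, 19] (size 2, max 19) hi=[26, 45] (size 2, min 26) -> median=22.5
Step 5: insert 12 -> lo=[12, 18, 19] (size 3, max 19) hi=[26, 45] (size 2, min 26) -> median=19
Step 6: insert 25 -> lo=[12, 18, 19] (size 3, max 19) hi=[25, 26, 45] (size 3, min 25) -> median=22
Step 7: insert 41 -> lo=[12, 18, 19, 25] (size 4, max 25) hi=[26, 41, 45] (size 3, min 26) -> median=25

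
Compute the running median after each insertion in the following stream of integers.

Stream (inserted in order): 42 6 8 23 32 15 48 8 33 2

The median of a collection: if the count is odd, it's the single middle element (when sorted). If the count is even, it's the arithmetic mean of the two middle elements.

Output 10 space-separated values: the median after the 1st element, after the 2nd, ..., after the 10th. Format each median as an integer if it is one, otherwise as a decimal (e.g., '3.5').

Step 1: insert 42 -> lo=[42] (size 1, max 42) hi=[] (size 0) -> median=42
Step 2: insert 6 -> lo=[6] (size 1, max 6) hi=[42] (size 1, min 42) -> median=24
Step 3: insert 8 -> lo=[6, 8] (size 2, max 8) hi=[42] (size 1, min 42) -> median=8
Step 4: insert 23 -> lo=[6, 8] (size 2, max 8) hi=[23, 42] (size 2, min 23) -> median=15.5
Step 5: insert 32 -> lo=[6, 8, 23] (size 3, max 23) hi=[32, 42] (size 2, min 32) -> median=23
Step 6: insert 15 -> lo=[6, 8, 15] (size 3, max 15) hi=[23, 32, 42] (size 3, min 23) -> median=19
Step 7: insert 48 -> lo=[6, 8, 15, 23] (size 4, max 23) hi=[32, 42, 48] (size 3, min 32) -> median=23
Step 8: insert 8 -> lo=[6, 8, 8, 15] (size 4, max 15) hi=[23, 32, 42, 48] (size 4, min 23) -> median=19
Step 9: insert 33 -> lo=[6, 8, 8, 15, 23] (size 5, max 23) hi=[32, 33, 42, 48] (size 4, min 32) -> median=23
Step 10: insert 2 -> lo=[2, 6, 8, 8, 15] (size 5, max 15) hi=[23, 32, 33, 42, 48] (size 5, min 23) -> median=19

Answer: 42 24 8 15.5 23 19 23 19 23 19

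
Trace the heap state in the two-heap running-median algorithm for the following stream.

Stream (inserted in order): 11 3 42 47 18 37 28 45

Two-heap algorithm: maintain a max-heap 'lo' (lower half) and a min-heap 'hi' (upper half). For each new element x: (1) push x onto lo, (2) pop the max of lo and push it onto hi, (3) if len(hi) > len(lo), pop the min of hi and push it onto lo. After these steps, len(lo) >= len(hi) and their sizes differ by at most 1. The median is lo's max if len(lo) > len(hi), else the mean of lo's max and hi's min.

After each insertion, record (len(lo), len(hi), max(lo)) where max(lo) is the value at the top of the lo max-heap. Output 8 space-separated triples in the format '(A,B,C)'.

Answer: (1,0,11) (1,1,3) (2,1,11) (2,2,11) (3,2,18) (3,3,18) (4,3,28) (4,4,28)

Derivation:
Step 1: insert 11 -> lo=[11] hi=[] -> (len(lo)=1, len(hi)=0, max(lo)=11)
Step 2: insert 3 -> lo=[3] hi=[11] -> (len(lo)=1, len(hi)=1, max(lo)=3)
Step 3: insert 42 -> lo=[3, 11] hi=[42] -> (len(lo)=2, len(hi)=1, max(lo)=11)
Step 4: insert 47 -> lo=[3, 11] hi=[42, 47] -> (len(lo)=2, len(hi)=2, max(lo)=11)
Step 5: insert 18 -> lo=[3, 11, 18] hi=[42, 47] -> (len(lo)=3, len(hi)=2, max(lo)=18)
Step 6: insert 37 -> lo=[3, 11, 18] hi=[37, 42, 47] -> (len(lo)=3, len(hi)=3, max(lo)=18)
Step 7: insert 28 -> lo=[3, 11, 18, 28] hi=[37, 42, 47] -> (len(lo)=4, len(hi)=3, max(lo)=28)
Step 8: insert 45 -> lo=[3, 11, 18, 28] hi=[37, 42, 45, 47] -> (len(lo)=4, len(hi)=4, max(lo)=28)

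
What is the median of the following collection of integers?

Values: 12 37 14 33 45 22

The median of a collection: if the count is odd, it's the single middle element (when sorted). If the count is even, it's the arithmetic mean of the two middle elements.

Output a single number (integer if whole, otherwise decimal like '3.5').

Answer: 27.5

Derivation:
Step 1: insert 12 -> lo=[12] (size 1, max 12) hi=[] (size 0) -> median=12
Step 2: insert 37 -> lo=[12] (size 1, max 12) hi=[37] (size 1, min 37) -> median=24.5
Step 3: insert 14 -> lo=[12, 14] (size 2, max 14) hi=[37] (size 1, min 37) -> median=14
Step 4: insert 33 -> lo=[12, 14] (size 2, max 14) hi=[33, 37] (size 2, min 33) -> median=23.5
Step 5: insert 45 -> lo=[12, 14, 33] (size 3, max 33) hi=[37, 45] (size 2, min 37) -> median=33
Step 6: insert 22 -> lo=[12, 14, 22] (size 3, max 22) hi=[33, 37, 45] (size 3, min 33) -> median=27.5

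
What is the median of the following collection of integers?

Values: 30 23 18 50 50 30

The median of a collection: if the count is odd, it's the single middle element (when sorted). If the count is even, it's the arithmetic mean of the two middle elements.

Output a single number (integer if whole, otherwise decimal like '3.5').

Answer: 30

Derivation:
Step 1: insert 30 -> lo=[30] (size 1, max 30) hi=[] (size 0) -> median=30
Step 2: insert 23 -> lo=[23] (size 1, max 23) hi=[30] (size 1, min 30) -> median=26.5
Step 3: insert 18 -> lo=[18, 23] (size 2, max 23) hi=[30] (size 1, min 30) -> median=23
Step 4: insert 50 -> lo=[18, 23] (size 2, max 23) hi=[30, 50] (size 2, min 30) -> median=26.5
Step 5: insert 50 -> lo=[18, 23, 30] (size 3, max 30) hi=[50, 50] (size 2, min 50) -> median=30
Step 6: insert 30 -> lo=[18, 23, 30] (size 3, max 30) hi=[30, 50, 50] (size 3, min 30) -> median=30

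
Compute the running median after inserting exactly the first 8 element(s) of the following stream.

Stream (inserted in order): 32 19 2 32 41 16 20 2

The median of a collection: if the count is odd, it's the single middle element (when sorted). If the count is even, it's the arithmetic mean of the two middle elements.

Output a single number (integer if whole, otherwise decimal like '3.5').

Step 1: insert 32 -> lo=[32] (size 1, max 32) hi=[] (size 0) -> median=32
Step 2: insert 19 -> lo=[19] (size 1, max 19) hi=[32] (size 1, min 32) -> median=25.5
Step 3: insert 2 -> lo=[2, 19] (size 2, max 19) hi=[32] (size 1, min 32) -> median=19
Step 4: insert 32 -> lo=[2, 19] (size 2, max 19) hi=[32, 32] (size 2, min 32) -> median=25.5
Step 5: insert 41 -> lo=[2, 19, 32] (size 3, max 32) hi=[32, 41] (size 2, min 32) -> median=32
Step 6: insert 16 -> lo=[2, 16, 19] (size 3, max 19) hi=[32, 32, 41] (size 3, min 32) -> median=25.5
Step 7: insert 20 -> lo=[2, 16, 19, 20] (size 4, max 20) hi=[32, 32, 41] (size 3, min 32) -> median=20
Step 8: insert 2 -> lo=[2, 2, 16, 19] (size 4, max 19) hi=[20, 32, 32, 41] (size 4, min 20) -> median=19.5

Answer: 19.5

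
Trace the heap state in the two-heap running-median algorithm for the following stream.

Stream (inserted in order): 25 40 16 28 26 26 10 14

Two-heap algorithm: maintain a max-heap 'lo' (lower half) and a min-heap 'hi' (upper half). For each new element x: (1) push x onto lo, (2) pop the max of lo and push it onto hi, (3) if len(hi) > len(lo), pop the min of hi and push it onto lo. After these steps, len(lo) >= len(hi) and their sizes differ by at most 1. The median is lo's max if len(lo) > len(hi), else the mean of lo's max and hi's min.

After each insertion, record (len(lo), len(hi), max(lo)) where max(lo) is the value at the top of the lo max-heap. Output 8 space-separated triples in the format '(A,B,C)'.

Step 1: insert 25 -> lo=[25] hi=[] -> (len(lo)=1, len(hi)=0, max(lo)=25)
Step 2: insert 40 -> lo=[25] hi=[40] -> (len(lo)=1, len(hi)=1, max(lo)=25)
Step 3: insert 16 -> lo=[16, 25] hi=[40] -> (len(lo)=2, len(hi)=1, max(lo)=25)
Step 4: insert 28 -> lo=[16, 25] hi=[28, 40] -> (len(lo)=2, len(hi)=2, max(lo)=25)
Step 5: insert 26 -> lo=[16, 25, 26] hi=[28, 40] -> (len(lo)=3, len(hi)=2, max(lo)=26)
Step 6: insert 26 -> lo=[16, 25, 26] hi=[26, 28, 40] -> (len(lo)=3, len(hi)=3, max(lo)=26)
Step 7: insert 10 -> lo=[10, 16, 25, 26] hi=[26, 28, 40] -> (len(lo)=4, len(hi)=3, max(lo)=26)
Step 8: insert 14 -> lo=[10, 14, 16, 25] hi=[26, 26, 28, 40] -> (len(lo)=4, len(hi)=4, max(lo)=25)

Answer: (1,0,25) (1,1,25) (2,1,25) (2,2,25) (3,2,26) (3,3,26) (4,3,26) (4,4,25)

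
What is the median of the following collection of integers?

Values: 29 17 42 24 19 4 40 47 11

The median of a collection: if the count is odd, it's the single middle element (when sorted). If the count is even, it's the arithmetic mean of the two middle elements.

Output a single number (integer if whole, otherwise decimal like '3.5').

Answer: 24

Derivation:
Step 1: insert 29 -> lo=[29] (size 1, max 29) hi=[] (size 0) -> median=29
Step 2: insert 17 -> lo=[17] (size 1, max 17) hi=[29] (size 1, min 29) -> median=23
Step 3: insert 42 -> lo=[17, 29] (size 2, max 29) hi=[42] (size 1, min 42) -> median=29
Step 4: insert 24 -> lo=[17, 24] (size 2, max 24) hi=[29, 42] (size 2, min 29) -> median=26.5
Step 5: insert 19 -> lo=[17, 19, 24] (size 3, max 24) hi=[29, 42] (size 2, min 29) -> median=24
Step 6: insert 4 -> lo=[4, 17, 19] (size 3, max 19) hi=[24, 29, 42] (size 3, min 24) -> median=21.5
Step 7: insert 40 -> lo=[4, 17, 19, 24] (size 4, max 24) hi=[29, 40, 42] (size 3, min 29) -> median=24
Step 8: insert 47 -> lo=[4, 17, 19, 24] (size 4, max 24) hi=[29, 40, 42, 47] (size 4, min 29) -> median=26.5
Step 9: insert 11 -> lo=[4, 11, 17, 19, 24] (size 5, max 24) hi=[29, 40, 42, 47] (size 4, min 29) -> median=24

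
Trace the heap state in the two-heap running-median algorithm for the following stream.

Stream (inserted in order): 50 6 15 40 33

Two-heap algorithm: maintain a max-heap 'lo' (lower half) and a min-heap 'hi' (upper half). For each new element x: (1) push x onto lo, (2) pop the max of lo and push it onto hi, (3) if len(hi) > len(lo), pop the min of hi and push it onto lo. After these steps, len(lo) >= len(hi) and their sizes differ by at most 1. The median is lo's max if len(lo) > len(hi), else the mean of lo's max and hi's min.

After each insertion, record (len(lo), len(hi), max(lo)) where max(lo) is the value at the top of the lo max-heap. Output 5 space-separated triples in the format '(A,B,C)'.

Step 1: insert 50 -> lo=[50] hi=[] -> (len(lo)=1, len(hi)=0, max(lo)=50)
Step 2: insert 6 -> lo=[6] hi=[50] -> (len(lo)=1, len(hi)=1, max(lo)=6)
Step 3: insert 15 -> lo=[6, 15] hi=[50] -> (len(lo)=2, len(hi)=1, max(lo)=15)
Step 4: insert 40 -> lo=[6, 15] hi=[40, 50] -> (len(lo)=2, len(hi)=2, max(lo)=15)
Step 5: insert 33 -> lo=[6, 15, 33] hi=[40, 50] -> (len(lo)=3, len(hi)=2, max(lo)=33)

Answer: (1,0,50) (1,1,6) (2,1,15) (2,2,15) (3,2,33)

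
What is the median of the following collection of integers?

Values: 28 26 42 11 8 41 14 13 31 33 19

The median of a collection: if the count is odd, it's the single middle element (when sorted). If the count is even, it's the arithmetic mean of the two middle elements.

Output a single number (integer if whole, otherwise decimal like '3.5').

Answer: 26

Derivation:
Step 1: insert 28 -> lo=[28] (size 1, max 28) hi=[] (size 0) -> median=28
Step 2: insert 26 -> lo=[26] (size 1, max 26) hi=[28] (size 1, min 28) -> median=27
Step 3: insert 42 -> lo=[26, 28] (size 2, max 28) hi=[42] (size 1, min 42) -> median=28
Step 4: insert 11 -> lo=[11, 26] (size 2, max 26) hi=[28, 42] (size 2, min 28) -> median=27
Step 5: insert 8 -> lo=[8, 11, 26] (size 3, max 26) hi=[28, 42] (size 2, min 28) -> median=26
Step 6: insert 41 -> lo=[8, 11, 26] (size 3, max 26) hi=[28, 41, 42] (size 3, min 28) -> median=27
Step 7: insert 14 -> lo=[8, 11, 14, 26] (size 4, max 26) hi=[28, 41, 42] (size 3, min 28) -> median=26
Step 8: insert 13 -> lo=[8, 11, 13, 14] (size 4, max 14) hi=[26, 28, 41, 42] (size 4, min 26) -> median=20
Step 9: insert 31 -> lo=[8, 11, 13, 14, 26] (size 5, max 26) hi=[28, 31, 41, 42] (size 4, min 28) -> median=26
Step 10: insert 33 -> lo=[8, 11, 13, 14, 26] (size 5, max 26) hi=[28, 31, 33, 41, 42] (size 5, min 28) -> median=27
Step 11: insert 19 -> lo=[8, 11, 13, 14, 19, 26] (size 6, max 26) hi=[28, 31, 33, 41, 42] (size 5, min 28) -> median=26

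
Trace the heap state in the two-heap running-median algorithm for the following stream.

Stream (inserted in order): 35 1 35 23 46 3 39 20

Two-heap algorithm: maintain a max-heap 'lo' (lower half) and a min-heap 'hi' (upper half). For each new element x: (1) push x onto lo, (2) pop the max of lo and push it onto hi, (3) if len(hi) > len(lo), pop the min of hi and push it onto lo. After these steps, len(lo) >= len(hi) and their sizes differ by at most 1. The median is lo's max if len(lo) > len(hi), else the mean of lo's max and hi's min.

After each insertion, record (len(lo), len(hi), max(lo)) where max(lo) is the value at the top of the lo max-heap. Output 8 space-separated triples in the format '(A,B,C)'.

Answer: (1,0,35) (1,1,1) (2,1,35) (2,2,23) (3,2,35) (3,3,23) (4,3,35) (4,4,23)

Derivation:
Step 1: insert 35 -> lo=[35] hi=[] -> (len(lo)=1, len(hi)=0, max(lo)=35)
Step 2: insert 1 -> lo=[1] hi=[35] -> (len(lo)=1, len(hi)=1, max(lo)=1)
Step 3: insert 35 -> lo=[1, 35] hi=[35] -> (len(lo)=2, len(hi)=1, max(lo)=35)
Step 4: insert 23 -> lo=[1, 23] hi=[35, 35] -> (len(lo)=2, len(hi)=2, max(lo)=23)
Step 5: insert 46 -> lo=[1, 23, 35] hi=[35, 46] -> (len(lo)=3, len(hi)=2, max(lo)=35)
Step 6: insert 3 -> lo=[1, 3, 23] hi=[35, 35, 46] -> (len(lo)=3, len(hi)=3, max(lo)=23)
Step 7: insert 39 -> lo=[1, 3, 23, 35] hi=[35, 39, 46] -> (len(lo)=4, len(hi)=3, max(lo)=35)
Step 8: insert 20 -> lo=[1, 3, 20, 23] hi=[35, 35, 39, 46] -> (len(lo)=4, len(hi)=4, max(lo)=23)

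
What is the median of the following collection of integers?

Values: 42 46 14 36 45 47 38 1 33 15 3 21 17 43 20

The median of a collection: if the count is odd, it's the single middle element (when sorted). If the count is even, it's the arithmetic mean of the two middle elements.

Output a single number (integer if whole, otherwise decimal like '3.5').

Answer: 33

Derivation:
Step 1: insert 42 -> lo=[42] (size 1, max 42) hi=[] (size 0) -> median=42
Step 2: insert 46 -> lo=[42] (size 1, max 42) hi=[46] (size 1, min 46) -> median=44
Step 3: insert 14 -> lo=[14, 42] (size 2, max 42) hi=[46] (size 1, min 46) -> median=42
Step 4: insert 36 -> lo=[14, 36] (size 2, max 36) hi=[42, 46] (size 2, min 42) -> median=39
Step 5: insert 45 -> lo=[14, 36, 42] (size 3, max 42) hi=[45, 46] (size 2, min 45) -> median=42
Step 6: insert 47 -> lo=[14, 36, 42] (size 3, max 42) hi=[45, 46, 47] (size 3, min 45) -> median=43.5
Step 7: insert 38 -> lo=[14, 36, 38, 42] (size 4, max 42) hi=[45, 46, 47] (size 3, min 45) -> median=42
Step 8: insert 1 -> lo=[1, 14, 36, 38] (size 4, max 38) hi=[42, 45, 46, 47] (size 4, min 42) -> median=40
Step 9: insert 33 -> lo=[1, 14, 33, 36, 38] (size 5, max 38) hi=[42, 45, 46, 47] (size 4, min 42) -> median=38
Step 10: insert 15 -> lo=[1, 14, 15, 33, 36] (size 5, max 36) hi=[38, 42, 45, 46, 47] (size 5, min 38) -> median=37
Step 11: insert 3 -> lo=[1, 3, 14, 15, 33, 36] (size 6, max 36) hi=[38, 42, 45, 46, 47] (size 5, min 38) -> median=36
Step 12: insert 21 -> lo=[1, 3, 14, 15, 21, 33] (size 6, max 33) hi=[36, 38, 42, 45, 46, 47] (size 6, min 36) -> median=34.5
Step 13: insert 17 -> lo=[1, 3, 14, 15, 17, 21, 33] (size 7, max 33) hi=[36, 38, 42, 45, 46, 47] (size 6, min 36) -> median=33
Step 14: insert 43 -> lo=[1, 3, 14, 15, 17, 21, 33] (size 7, max 33) hi=[36, 38, 42, 43, 45, 46, 47] (size 7, min 36) -> median=34.5
Step 15: insert 20 -> lo=[1, 3, 14, 15, 17, 20, 21, 33] (size 8, max 33) hi=[36, 38, 42, 43, 45, 46, 47] (size 7, min 36) -> median=33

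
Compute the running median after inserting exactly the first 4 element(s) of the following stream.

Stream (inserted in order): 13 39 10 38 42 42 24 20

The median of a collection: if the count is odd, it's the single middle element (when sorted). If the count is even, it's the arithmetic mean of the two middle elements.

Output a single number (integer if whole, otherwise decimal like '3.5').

Answer: 25.5

Derivation:
Step 1: insert 13 -> lo=[13] (size 1, max 13) hi=[] (size 0) -> median=13
Step 2: insert 39 -> lo=[13] (size 1, max 13) hi=[39] (size 1, min 39) -> median=26
Step 3: insert 10 -> lo=[10, 13] (size 2, max 13) hi=[39] (size 1, min 39) -> median=13
Step 4: insert 38 -> lo=[10, 13] (size 2, max 13) hi=[38, 39] (size 2, min 38) -> median=25.5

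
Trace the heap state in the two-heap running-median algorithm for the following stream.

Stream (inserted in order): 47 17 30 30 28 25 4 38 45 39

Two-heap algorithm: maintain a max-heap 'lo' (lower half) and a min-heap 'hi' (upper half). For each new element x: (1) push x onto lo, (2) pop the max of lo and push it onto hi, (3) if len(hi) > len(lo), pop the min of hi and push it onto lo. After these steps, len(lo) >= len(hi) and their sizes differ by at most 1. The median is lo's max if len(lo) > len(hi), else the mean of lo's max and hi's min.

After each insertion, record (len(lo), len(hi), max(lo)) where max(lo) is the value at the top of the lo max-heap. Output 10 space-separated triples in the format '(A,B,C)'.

Answer: (1,0,47) (1,1,17) (2,1,30) (2,2,30) (3,2,30) (3,3,28) (4,3,28) (4,4,28) (5,4,30) (5,5,30)

Derivation:
Step 1: insert 47 -> lo=[47] hi=[] -> (len(lo)=1, len(hi)=0, max(lo)=47)
Step 2: insert 17 -> lo=[17] hi=[47] -> (len(lo)=1, len(hi)=1, max(lo)=17)
Step 3: insert 30 -> lo=[17, 30] hi=[47] -> (len(lo)=2, len(hi)=1, max(lo)=30)
Step 4: insert 30 -> lo=[17, 30] hi=[30, 47] -> (len(lo)=2, len(hi)=2, max(lo)=30)
Step 5: insert 28 -> lo=[17, 28, 30] hi=[30, 47] -> (len(lo)=3, len(hi)=2, max(lo)=30)
Step 6: insert 25 -> lo=[17, 25, 28] hi=[30, 30, 47] -> (len(lo)=3, len(hi)=3, max(lo)=28)
Step 7: insert 4 -> lo=[4, 17, 25, 28] hi=[30, 30, 47] -> (len(lo)=4, len(hi)=3, max(lo)=28)
Step 8: insert 38 -> lo=[4, 17, 25, 28] hi=[30, 30, 38, 47] -> (len(lo)=4, len(hi)=4, max(lo)=28)
Step 9: insert 45 -> lo=[4, 17, 25, 28, 30] hi=[30, 38, 45, 47] -> (len(lo)=5, len(hi)=4, max(lo)=30)
Step 10: insert 39 -> lo=[4, 17, 25, 28, 30] hi=[30, 38, 39, 45, 47] -> (len(lo)=5, len(hi)=5, max(lo)=30)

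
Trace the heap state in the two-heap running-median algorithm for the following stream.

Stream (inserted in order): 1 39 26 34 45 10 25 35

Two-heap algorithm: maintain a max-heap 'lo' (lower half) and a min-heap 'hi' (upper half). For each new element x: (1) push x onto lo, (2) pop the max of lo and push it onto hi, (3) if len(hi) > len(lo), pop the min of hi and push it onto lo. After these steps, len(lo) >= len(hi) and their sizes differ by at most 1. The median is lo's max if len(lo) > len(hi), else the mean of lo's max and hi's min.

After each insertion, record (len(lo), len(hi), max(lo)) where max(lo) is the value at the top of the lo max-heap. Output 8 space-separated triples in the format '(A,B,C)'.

Answer: (1,0,1) (1,1,1) (2,1,26) (2,2,26) (3,2,34) (3,3,26) (4,3,26) (4,4,26)

Derivation:
Step 1: insert 1 -> lo=[1] hi=[] -> (len(lo)=1, len(hi)=0, max(lo)=1)
Step 2: insert 39 -> lo=[1] hi=[39] -> (len(lo)=1, len(hi)=1, max(lo)=1)
Step 3: insert 26 -> lo=[1, 26] hi=[39] -> (len(lo)=2, len(hi)=1, max(lo)=26)
Step 4: insert 34 -> lo=[1, 26] hi=[34, 39] -> (len(lo)=2, len(hi)=2, max(lo)=26)
Step 5: insert 45 -> lo=[1, 26, 34] hi=[39, 45] -> (len(lo)=3, len(hi)=2, max(lo)=34)
Step 6: insert 10 -> lo=[1, 10, 26] hi=[34, 39, 45] -> (len(lo)=3, len(hi)=3, max(lo)=26)
Step 7: insert 25 -> lo=[1, 10, 25, 26] hi=[34, 39, 45] -> (len(lo)=4, len(hi)=3, max(lo)=26)
Step 8: insert 35 -> lo=[1, 10, 25, 26] hi=[34, 35, 39, 45] -> (len(lo)=4, len(hi)=4, max(lo)=26)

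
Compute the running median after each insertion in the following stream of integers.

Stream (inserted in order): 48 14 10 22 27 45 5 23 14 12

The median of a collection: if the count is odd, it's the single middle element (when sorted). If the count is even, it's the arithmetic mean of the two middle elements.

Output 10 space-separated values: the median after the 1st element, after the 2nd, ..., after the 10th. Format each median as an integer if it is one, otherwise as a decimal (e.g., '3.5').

Step 1: insert 48 -> lo=[48] (size 1, max 48) hi=[] (size 0) -> median=48
Step 2: insert 14 -> lo=[14] (size 1, max 14) hi=[48] (size 1, min 48) -> median=31
Step 3: insert 10 -> lo=[10, 14] (size 2, max 14) hi=[48] (size 1, min 48) -> median=14
Step 4: insert 22 -> lo=[10, 14] (size 2, max 14) hi=[22, 48] (size 2, min 22) -> median=18
Step 5: insert 27 -> lo=[10, 14, 22] (size 3, max 22) hi=[27, 48] (size 2, min 27) -> median=22
Step 6: insert 45 -> lo=[10, 14, 22] (size 3, max 22) hi=[27, 45, 48] (size 3, min 27) -> median=24.5
Step 7: insert 5 -> lo=[5, 10, 14, 22] (size 4, max 22) hi=[27, 45, 48] (size 3, min 27) -> median=22
Step 8: insert 23 -> lo=[5, 10, 14, 22] (size 4, max 22) hi=[23, 27, 45, 48] (size 4, min 23) -> median=22.5
Step 9: insert 14 -> lo=[5, 10, 14, 14, 22] (size 5, max 22) hi=[23, 27, 45, 48] (size 4, min 23) -> median=22
Step 10: insert 12 -> lo=[5, 10, 12, 14, 14] (size 5, max 14) hi=[22, 23, 27, 45, 48] (size 5, min 22) -> median=18

Answer: 48 31 14 18 22 24.5 22 22.5 22 18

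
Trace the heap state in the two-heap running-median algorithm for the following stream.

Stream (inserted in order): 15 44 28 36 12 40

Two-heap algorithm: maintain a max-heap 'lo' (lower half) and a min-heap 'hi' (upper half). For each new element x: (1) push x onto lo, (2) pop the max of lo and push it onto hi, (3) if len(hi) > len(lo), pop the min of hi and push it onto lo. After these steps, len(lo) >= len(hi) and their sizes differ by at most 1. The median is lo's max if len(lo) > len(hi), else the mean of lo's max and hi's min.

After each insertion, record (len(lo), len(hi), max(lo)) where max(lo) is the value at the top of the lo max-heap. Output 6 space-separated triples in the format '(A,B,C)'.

Answer: (1,0,15) (1,1,15) (2,1,28) (2,2,28) (3,2,28) (3,3,28)

Derivation:
Step 1: insert 15 -> lo=[15] hi=[] -> (len(lo)=1, len(hi)=0, max(lo)=15)
Step 2: insert 44 -> lo=[15] hi=[44] -> (len(lo)=1, len(hi)=1, max(lo)=15)
Step 3: insert 28 -> lo=[15, 28] hi=[44] -> (len(lo)=2, len(hi)=1, max(lo)=28)
Step 4: insert 36 -> lo=[15, 28] hi=[36, 44] -> (len(lo)=2, len(hi)=2, max(lo)=28)
Step 5: insert 12 -> lo=[12, 15, 28] hi=[36, 44] -> (len(lo)=3, len(hi)=2, max(lo)=28)
Step 6: insert 40 -> lo=[12, 15, 28] hi=[36, 40, 44] -> (len(lo)=3, len(hi)=3, max(lo)=28)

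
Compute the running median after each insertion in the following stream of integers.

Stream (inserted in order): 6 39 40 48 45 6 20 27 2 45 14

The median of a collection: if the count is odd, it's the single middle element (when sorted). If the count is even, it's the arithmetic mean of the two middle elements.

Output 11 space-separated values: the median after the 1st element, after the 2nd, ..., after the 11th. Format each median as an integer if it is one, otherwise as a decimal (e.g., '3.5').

Answer: 6 22.5 39 39.5 40 39.5 39 33 27 33 27

Derivation:
Step 1: insert 6 -> lo=[6] (size 1, max 6) hi=[] (size 0) -> median=6
Step 2: insert 39 -> lo=[6] (size 1, max 6) hi=[39] (size 1, min 39) -> median=22.5
Step 3: insert 40 -> lo=[6, 39] (size 2, max 39) hi=[40] (size 1, min 40) -> median=39
Step 4: insert 48 -> lo=[6, 39] (size 2, max 39) hi=[40, 48] (size 2, min 40) -> median=39.5
Step 5: insert 45 -> lo=[6, 39, 40] (size 3, max 40) hi=[45, 48] (size 2, min 45) -> median=40
Step 6: insert 6 -> lo=[6, 6, 39] (size 3, max 39) hi=[40, 45, 48] (size 3, min 40) -> median=39.5
Step 7: insert 20 -> lo=[6, 6, 20, 39] (size 4, max 39) hi=[40, 45, 48] (size 3, min 40) -> median=39
Step 8: insert 27 -> lo=[6, 6, 20, 27] (size 4, max 27) hi=[39, 40, 45, 48] (size 4, min 39) -> median=33
Step 9: insert 2 -> lo=[2, 6, 6, 20, 27] (size 5, max 27) hi=[39, 40, 45, 48] (size 4, min 39) -> median=27
Step 10: insert 45 -> lo=[2, 6, 6, 20, 27] (size 5, max 27) hi=[39, 40, 45, 45, 48] (size 5, min 39) -> median=33
Step 11: insert 14 -> lo=[2, 6, 6, 14, 20, 27] (size 6, max 27) hi=[39, 40, 45, 45, 48] (size 5, min 39) -> median=27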